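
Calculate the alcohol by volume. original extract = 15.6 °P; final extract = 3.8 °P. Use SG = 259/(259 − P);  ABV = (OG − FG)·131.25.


OG = 259/(259 − 15.6) = 1.0641
FG = 259/(259 − 3.8) = 1.0149
ABV = (1.0641 − 1.0149)·131.25

6.4577 % ABV


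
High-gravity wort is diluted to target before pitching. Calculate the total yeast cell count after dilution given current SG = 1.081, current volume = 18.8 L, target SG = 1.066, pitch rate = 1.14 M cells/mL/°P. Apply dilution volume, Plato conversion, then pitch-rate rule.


V_w = V·((SG_c−1)/(SG_t−1)−1);  °P = 259 − 259/SG_t;  cells = rate·(V+V_w)·°P
V_w = 18.8·((1.081−1)/(1.066−1)−1) = 4.2727
V_final = 18.8 + 4.2727 = 23.0727
°P = 259 − 259/1.066 = 16.0356
cells = 1.14·23.0727·16.0356

421.7842 billion cells


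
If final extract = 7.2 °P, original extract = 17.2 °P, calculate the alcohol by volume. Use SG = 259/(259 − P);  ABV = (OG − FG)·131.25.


OG = 259/(259 − 17.2) = 1.0711
FG = 259/(259 − 7.2) = 1.0286
ABV = (1.0711 − 1.0286)·131.25

5.5832 % ABV


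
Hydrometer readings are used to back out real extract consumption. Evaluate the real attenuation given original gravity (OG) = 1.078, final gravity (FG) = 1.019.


AA = (OG−FG)/(OG−1)·100;  RA = AA·0.8192
AA = (1.078 − 1.019)/(1.078 − 1)·100 = 75.6410
RA = 75.6410·0.8192

61.9651 %


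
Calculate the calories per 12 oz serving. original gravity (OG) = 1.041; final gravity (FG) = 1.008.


ABW = (OG−FG)·131.25·0.79/FG;  °P = 259 − 259/SG (for OG→OE and FG→AE);  RE = 0.1808·OE + 0.8192·AE;  Cal = (6.9·ABW + 4·(RE−0.1))·FG·3.55
ABW = (1.041 − 1.008)·131.25·0.79/1.008 = 3.3945
OE = 259 − 259/1.041 = 10.2008 °P
AE = 259 − 259/1.008 = 2.0556 °P
RE = 0.1808·10.2008 + 0.8192·2.0556 = 3.5282 °P
Cal = (6.9·3.3945 + 4·(3.5282−0.1))·1.008·3.55

132.8843 kcal


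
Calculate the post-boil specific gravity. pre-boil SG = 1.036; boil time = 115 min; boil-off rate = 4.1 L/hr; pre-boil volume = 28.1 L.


V_post = V_pre − rate·(t/60);  SG_post = 1 + (SG_pre−1)·V_pre/V_post
V_post = 28.1 − 4.1·(115/60) = 20.2417
SG_post = 1 + (1.036 − 1)·28.1/20.2417

1.0500


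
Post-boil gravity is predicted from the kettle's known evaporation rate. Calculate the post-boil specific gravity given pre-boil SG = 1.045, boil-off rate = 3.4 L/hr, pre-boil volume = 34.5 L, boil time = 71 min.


V_post = V_pre − rate·(t/60);  SG_post = 1 + (SG_pre−1)·V_pre/V_post
V_post = 34.5 − 3.4·(71/60) = 30.4767
SG_post = 1 + (1.045 − 1)·34.5/30.4767

1.0509


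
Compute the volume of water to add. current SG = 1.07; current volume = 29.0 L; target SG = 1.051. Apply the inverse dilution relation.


V_water = V·((SG_curr − 1)/(SG_target − 1) − 1)
V_water = 29.0·((1.07 − 1)/(1.051 − 1) − 1)

10.8039 L


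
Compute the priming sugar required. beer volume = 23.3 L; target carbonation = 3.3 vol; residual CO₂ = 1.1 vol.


sugar = (target − residual)·4.0·V
sugar = (3.3 − 1.1)·4.0·23.3

205.0400 g


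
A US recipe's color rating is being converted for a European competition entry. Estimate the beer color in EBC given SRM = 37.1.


EBC = SRM · 1.97
EBC = 37.1 · 1.97

73.0870 EBC


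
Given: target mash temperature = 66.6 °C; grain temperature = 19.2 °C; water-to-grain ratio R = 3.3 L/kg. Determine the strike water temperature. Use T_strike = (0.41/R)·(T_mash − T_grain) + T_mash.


T_strike = (0.41/3.3)·(66.6 − 19.2) + 66.6

72.4891 °C


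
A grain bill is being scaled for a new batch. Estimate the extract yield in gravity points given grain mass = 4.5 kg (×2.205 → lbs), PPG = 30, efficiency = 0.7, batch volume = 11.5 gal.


points = lbs × PPG × eff / vol
lbs = 4.5 × 2.205 = 9.9225
points = 9.9225 × 30 × 0.7 / 11.5

18.1193 points


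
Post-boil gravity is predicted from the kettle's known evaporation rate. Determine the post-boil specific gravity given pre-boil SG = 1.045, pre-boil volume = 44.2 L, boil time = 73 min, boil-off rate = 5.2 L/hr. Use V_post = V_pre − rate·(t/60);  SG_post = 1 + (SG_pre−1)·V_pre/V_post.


V_post = 44.2 − 5.2·(73/60) = 37.8733
SG_post = 1 + (1.045 − 1)·44.2/37.8733

1.0525


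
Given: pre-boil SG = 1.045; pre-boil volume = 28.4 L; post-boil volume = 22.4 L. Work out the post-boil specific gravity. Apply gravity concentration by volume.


SG_post = 1 + (SG_pre − 1)·V_pre/V_post
pts_pre = (1.045 − 1)·1000 = 45.0000
pts_post = 45.0000·28.4/22.4 = 57.0536
SG_post = 1 + 57.0536/1000

1.0571


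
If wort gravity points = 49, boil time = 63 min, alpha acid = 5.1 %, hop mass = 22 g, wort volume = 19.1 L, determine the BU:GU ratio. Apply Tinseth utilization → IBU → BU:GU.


U = 1.65·0.000125^(GP/1000)·(1−e^(−0.04t))/4.15;  IBU = (α/100)·m·U·1000/V;  BU:GU = IBU/GP
U = 1.65·0.000125^(49/1000)·(1−e^(−0.04·63))/4.15 = 0.2354
IBU = (5.1/100)·22·0.2354·1000/19.1 = 13.8266
BU:GU = 13.8266/49

0.2822


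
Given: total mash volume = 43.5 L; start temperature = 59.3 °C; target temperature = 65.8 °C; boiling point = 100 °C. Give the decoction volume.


V_dec = V_total·(T_target − T_start)/(T_boil − T_start)
V_dec = 43.5·(65.8 − 59.3)/(100 − 59.3)

6.9472 L


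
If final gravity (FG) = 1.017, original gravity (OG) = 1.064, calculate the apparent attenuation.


AA = (OG − FG)/(OG − 1) · 100
AA = (1.064 − 1.017)/(1.064 − 1) · 100

73.4375 %


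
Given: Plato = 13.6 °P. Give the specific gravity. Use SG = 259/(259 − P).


SG = 259/(259 − 13.6)

1.0554


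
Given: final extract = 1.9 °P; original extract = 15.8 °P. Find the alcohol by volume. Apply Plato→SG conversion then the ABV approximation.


SG = 259/(259 − P);  ABV = (OG − FG)·131.25
OG = 259/(259 − 15.8) = 1.0650
FG = 259/(259 − 1.9) = 1.0074
ABV = (1.0650 − 1.0074)·131.25

7.5570 % ABV


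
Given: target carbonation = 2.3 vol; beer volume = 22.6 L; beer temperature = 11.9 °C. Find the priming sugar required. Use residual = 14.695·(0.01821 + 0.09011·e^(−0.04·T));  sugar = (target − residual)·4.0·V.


residual = 14.695·(0.01821 + 0.09011·e^(−0.04·11.9)) = 1.0903
sugar = (2.3 − 1.0903)·4.0·22.6

109.3612 g


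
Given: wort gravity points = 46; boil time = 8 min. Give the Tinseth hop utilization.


U = 1.65·0.000125^(GP/1000) · (1 − e^(−0.04·t))/4.15
bigness = 1.65·0.000125^(46/1000) = 1.0913
boil_factor = (1 − e^(−0.04·8))/4.15 = 0.0660
U = 1.0913 · 0.0660

0.0720


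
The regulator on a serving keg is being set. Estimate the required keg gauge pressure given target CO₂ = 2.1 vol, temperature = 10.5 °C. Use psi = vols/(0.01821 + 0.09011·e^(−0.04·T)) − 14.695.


psi = 2.1/(0.01821 + 0.09011·e^(−0.04·10.5)) − 14.695

12.4310 psi


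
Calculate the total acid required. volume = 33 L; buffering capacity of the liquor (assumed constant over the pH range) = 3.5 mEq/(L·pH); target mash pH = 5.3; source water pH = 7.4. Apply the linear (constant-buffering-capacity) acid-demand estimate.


acid = buffering capacity · (pH_source − pH_target) · V
acid = 3.5 · (7.4 − 5.3) · 33

242.5500 mEq


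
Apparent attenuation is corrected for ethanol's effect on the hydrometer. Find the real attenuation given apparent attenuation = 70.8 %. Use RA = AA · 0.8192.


RA = 70.8 · 0.8192

57.9994 %


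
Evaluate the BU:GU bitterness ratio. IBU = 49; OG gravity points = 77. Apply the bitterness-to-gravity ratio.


BU:GU = IBU / OG_points
BU:GU = 49 / 77

0.6364


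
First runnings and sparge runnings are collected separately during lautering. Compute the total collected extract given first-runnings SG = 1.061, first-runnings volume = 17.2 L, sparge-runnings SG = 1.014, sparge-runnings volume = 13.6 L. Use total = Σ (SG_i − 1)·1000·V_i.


first = (1.061 − 1)·1000·17.2 = 1049.2000
sparge = (1.014 − 1)·1000·13.6 = 190.4000
total = 1049.2000 + 190.4000

1239.6000 gravity·L


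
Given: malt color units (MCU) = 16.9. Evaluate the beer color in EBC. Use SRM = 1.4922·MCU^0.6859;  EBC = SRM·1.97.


SRM = 1.4922·16.9^0.6859 = 10.3761
EBC = 10.3761·1.97

20.4409 EBC


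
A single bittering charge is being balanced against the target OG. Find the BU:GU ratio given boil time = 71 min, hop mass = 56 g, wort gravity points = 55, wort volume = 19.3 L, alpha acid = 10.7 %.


U = 1.65·0.000125^(GP/1000)·(1−e^(−0.04t))/4.15;  IBU = (α/100)·m·U·1000/V;  BU:GU = IBU/GP
U = 1.65·0.000125^(55/1000)·(1−e^(−0.04·71))/4.15 = 0.2284
IBU = (10.7/100)·56·0.2284·1000/19.3 = 70.8982
BU:GU = 70.8982/55

1.2891


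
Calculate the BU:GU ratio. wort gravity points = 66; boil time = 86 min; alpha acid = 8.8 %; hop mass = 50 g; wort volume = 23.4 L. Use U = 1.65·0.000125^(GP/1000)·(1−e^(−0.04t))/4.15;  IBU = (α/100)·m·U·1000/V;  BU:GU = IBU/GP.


U = 1.65·0.000125^(66/1000)·(1−e^(−0.04·86))/4.15 = 0.2127
IBU = (8.8/100)·50·0.2127·1000/23.4 = 39.9867
BU:GU = 39.9867/66

0.6059


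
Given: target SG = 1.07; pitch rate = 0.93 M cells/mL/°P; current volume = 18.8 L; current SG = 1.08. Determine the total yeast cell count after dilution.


V_w = V·((SG_c−1)/(SG_t−1)−1);  °P = 259 − 259/SG_t;  cells = rate·(V+V_w)·°P
V_w = 18.8·((1.08−1)/(1.07−1)−1) = 2.6857
V_final = 18.8 + 2.6857 = 21.4857
°P = 259 − 259/1.07 = 16.9439
cells = 0.93·21.4857·16.9439

338.5687 billion cells


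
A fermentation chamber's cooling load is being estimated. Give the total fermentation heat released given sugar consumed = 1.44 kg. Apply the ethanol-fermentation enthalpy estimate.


Q = m_sugar · 590 kJ/kg
Q = 1.44 · 590

849.6000 kJ


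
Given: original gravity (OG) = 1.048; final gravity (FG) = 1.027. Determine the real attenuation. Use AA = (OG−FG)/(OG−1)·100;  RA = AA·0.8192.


AA = (1.048 − 1.027)/(1.048 − 1)·100 = 43.7500
RA = 43.7500·0.8192

35.8400 %


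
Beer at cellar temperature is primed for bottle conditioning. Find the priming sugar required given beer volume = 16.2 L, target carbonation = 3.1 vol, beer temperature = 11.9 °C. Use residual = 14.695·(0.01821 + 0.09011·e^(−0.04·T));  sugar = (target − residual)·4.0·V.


residual = 14.695·(0.01821 + 0.09011·e^(−0.04·11.9)) = 1.0903
sugar = (3.1 − 1.0903)·4.0·16.2

130.2317 g


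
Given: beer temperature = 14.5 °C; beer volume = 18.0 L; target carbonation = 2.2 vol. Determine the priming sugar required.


residual = 14.695·(0.01821 + 0.09011·e^(−0.04·T));  sugar = (target − residual)·4.0·V
residual = 14.695·(0.01821 + 0.09011·e^(−0.04·14.5)) = 1.0090
sugar = (2.2 − 1.0090)·4.0·18.0

85.7524 g


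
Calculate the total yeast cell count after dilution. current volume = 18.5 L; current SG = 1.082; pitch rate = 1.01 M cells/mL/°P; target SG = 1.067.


V_w = V·((SG_c−1)/(SG_t−1)−1);  °P = 259 − 259/SG_t;  cells = rate·(V+V_w)·°P
V_w = 18.5·((1.082−1)/(1.067−1)−1) = 4.1418
V_final = 18.5 + 4.1418 = 22.6418
°P = 259 − 259/1.067 = 16.2634
cells = 1.01·22.6418·16.2634

371.9138 billion cells


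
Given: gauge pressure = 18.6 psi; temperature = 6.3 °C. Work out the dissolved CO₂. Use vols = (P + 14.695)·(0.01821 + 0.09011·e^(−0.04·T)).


vols = (18.6 + 14.695)·(0.01821 + 0.09011·e^(−0.04·6.3))

2.9382 volumes


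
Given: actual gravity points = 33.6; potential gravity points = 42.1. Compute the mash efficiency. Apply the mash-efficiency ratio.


efficiency = actual / potential × 100
efficiency = 33.6 / 42.1 × 100

79.8100 %


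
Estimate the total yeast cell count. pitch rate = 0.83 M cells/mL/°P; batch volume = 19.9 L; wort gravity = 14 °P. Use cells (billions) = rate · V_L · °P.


cells = 0.83 · 19.9 · 14

231.2380 billion cells


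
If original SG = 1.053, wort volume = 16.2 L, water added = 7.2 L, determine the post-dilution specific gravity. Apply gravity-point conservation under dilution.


SG_new = 1 + (SG_old − 1)·V_old/(V_old + V_water)
pts = (1.053 − 1)·1000·16.2/(16.2 + 7.2) = 36.6923
SG_new = 1 + 36.6923/1000

1.0367


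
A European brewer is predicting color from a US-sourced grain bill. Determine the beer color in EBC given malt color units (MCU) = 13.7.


SRM = 1.4922·MCU^0.6859;  EBC = SRM·1.97
SRM = 1.4922·13.7^0.6859 = 8.9847
EBC = 8.9847·1.97

17.6999 EBC


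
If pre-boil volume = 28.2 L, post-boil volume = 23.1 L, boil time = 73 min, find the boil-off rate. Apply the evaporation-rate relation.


rate = (V_pre − V_post) / (t_min/60)
rate = (28.2 − 23.1) / (73/60)

4.1918 L/hr


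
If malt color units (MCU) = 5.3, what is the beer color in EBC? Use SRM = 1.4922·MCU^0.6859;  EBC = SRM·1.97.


SRM = 1.4922·5.3^0.6859 = 4.6839
EBC = 4.6839·1.97

9.2273 EBC


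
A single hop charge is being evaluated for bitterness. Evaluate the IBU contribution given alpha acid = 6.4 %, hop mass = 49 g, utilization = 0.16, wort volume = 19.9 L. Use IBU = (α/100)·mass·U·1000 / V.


IBU = (6.4/100)·49·0.16·1000 / 19.9

25.2141 IBU


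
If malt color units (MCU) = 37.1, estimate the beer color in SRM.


SRM = 1.4922 · MCU^0.6859
SRM = 1.4922 · 37.1^0.6859

17.7935 SRM


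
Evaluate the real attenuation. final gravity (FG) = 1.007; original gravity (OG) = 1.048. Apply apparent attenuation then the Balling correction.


AA = (OG−FG)/(OG−1)·100;  RA = AA·0.8192
AA = (1.048 − 1.007)/(1.048 − 1)·100 = 85.4167
RA = 85.4167·0.8192

69.9733 %


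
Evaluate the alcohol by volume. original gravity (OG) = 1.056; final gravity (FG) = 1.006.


ABV = (OG − FG) · 131.25
ABV = (1.056 − 1.006) · 131.25

6.5625 % ABV


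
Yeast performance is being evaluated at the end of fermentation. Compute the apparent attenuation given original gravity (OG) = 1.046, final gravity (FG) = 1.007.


AA = (OG − FG)/(OG − 1) · 100
AA = (1.046 − 1.007)/(1.046 − 1) · 100

84.7826 %


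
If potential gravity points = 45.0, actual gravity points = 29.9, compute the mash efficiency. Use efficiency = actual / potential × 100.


efficiency = 29.9 / 45.0 × 100

66.4444 %


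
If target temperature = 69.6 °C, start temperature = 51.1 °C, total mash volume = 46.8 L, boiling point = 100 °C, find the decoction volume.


V_dec = V_total·(T_target − T_start)/(T_boil − T_start)
V_dec = 46.8·(69.6 − 51.1)/(100 − 51.1)

17.7055 L


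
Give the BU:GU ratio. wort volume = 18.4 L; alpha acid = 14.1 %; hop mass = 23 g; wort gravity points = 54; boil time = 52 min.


U = 1.65·0.000125^(GP/1000)·(1−e^(−0.04t))/4.15;  IBU = (α/100)·m·U·1000/V;  BU:GU = IBU/GP
U = 1.65·0.000125^(54/1000)·(1−e^(−0.04·52))/4.15 = 0.2141
IBU = (14.1/100)·23·0.2141·1000/18.4 = 37.7434
BU:GU = 37.7434/54

0.6990


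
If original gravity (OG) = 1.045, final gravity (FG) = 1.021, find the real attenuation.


AA = (OG−FG)/(OG−1)·100;  RA = AA·0.8192
AA = (1.045 − 1.021)/(1.045 − 1)·100 = 53.3333
RA = 53.3333·0.8192

43.6907 %


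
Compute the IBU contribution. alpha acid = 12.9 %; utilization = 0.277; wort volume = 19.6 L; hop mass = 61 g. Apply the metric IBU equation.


IBU = (α/100)·mass·U·1000 / V
IBU = (12.9/100)·61·0.277·1000 / 19.6

111.2098 IBU


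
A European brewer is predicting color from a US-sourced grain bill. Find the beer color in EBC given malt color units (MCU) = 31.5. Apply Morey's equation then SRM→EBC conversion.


SRM = 1.4922·MCU^0.6859;  EBC = SRM·1.97
SRM = 1.4922·31.5^0.6859 = 15.9044
EBC = 15.9044·1.97

31.3317 EBC


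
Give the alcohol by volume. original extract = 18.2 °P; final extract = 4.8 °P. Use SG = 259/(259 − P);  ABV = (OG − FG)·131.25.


OG = 259/(259 − 18.2) = 1.0756
FG = 259/(259 − 4.8) = 1.0189
ABV = (1.0756 − 1.0189)·131.25

7.4417 % ABV


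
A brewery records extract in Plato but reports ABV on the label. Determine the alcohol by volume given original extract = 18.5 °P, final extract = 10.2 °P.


SG = 259/(259 − P);  ABV = (OG − FG)·131.25
OG = 259/(259 − 18.5) = 1.0769
FG = 259/(259 − 10.2) = 1.0410
ABV = (1.0769 − 1.0410)·131.25

4.7153 % ABV


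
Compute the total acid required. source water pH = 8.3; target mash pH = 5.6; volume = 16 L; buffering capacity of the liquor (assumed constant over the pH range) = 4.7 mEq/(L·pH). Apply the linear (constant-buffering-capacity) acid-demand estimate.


acid = buffering capacity · (pH_source − pH_target) · V
acid = 4.7 · (8.3 − 5.6) · 16

203.0400 mEq


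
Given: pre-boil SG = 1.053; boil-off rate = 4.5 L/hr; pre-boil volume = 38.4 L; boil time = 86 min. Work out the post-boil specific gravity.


V_post = V_pre − rate·(t/60);  SG_post = 1 + (SG_pre−1)·V_pre/V_post
V_post = 38.4 − 4.5·(86/60) = 31.9500
SG_post = 1 + (1.053 − 1)·38.4/31.9500

1.0637


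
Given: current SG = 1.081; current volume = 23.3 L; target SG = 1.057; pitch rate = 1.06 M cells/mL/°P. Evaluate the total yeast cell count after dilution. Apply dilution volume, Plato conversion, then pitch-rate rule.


V_w = V·((SG_c−1)/(SG_t−1)−1);  °P = 259 − 259/SG_t;  cells = rate·(V+V_w)·°P
V_w = 23.3·((1.081−1)/(1.057−1)−1) = 9.8105
V_final = 23.3 + 9.8105 = 33.1105
°P = 259 − 259/1.057 = 13.9669
cells = 1.06·33.1105·13.9669

490.1981 billion cells


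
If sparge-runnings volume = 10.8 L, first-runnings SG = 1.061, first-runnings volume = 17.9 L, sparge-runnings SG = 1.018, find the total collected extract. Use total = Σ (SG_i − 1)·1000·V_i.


first = (1.061 − 1)·1000·17.9 = 1091.9000
sparge = (1.018 − 1)·1000·10.8 = 194.4000
total = 1091.9000 + 194.4000

1286.3000 gravity·L


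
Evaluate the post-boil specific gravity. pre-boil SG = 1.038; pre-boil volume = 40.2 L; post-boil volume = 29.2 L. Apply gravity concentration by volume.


SG_post = 1 + (SG_pre − 1)·V_pre/V_post
pts_pre = (1.038 − 1)·1000 = 38.0000
pts_post = 38.0000·40.2/29.2 = 52.3151
SG_post = 1 + 52.3151/1000

1.0523


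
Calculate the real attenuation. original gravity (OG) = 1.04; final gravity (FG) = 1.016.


AA = (OG−FG)/(OG−1)·100;  RA = AA·0.8192
AA = (1.04 − 1.016)/(1.04 − 1)·100 = 60.0000
RA = 60.0000·0.8192

49.1520 %


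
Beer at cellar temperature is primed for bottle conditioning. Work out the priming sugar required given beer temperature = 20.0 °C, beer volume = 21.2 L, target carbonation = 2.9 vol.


residual = 14.695·(0.01821 + 0.09011·e^(−0.04·T));  sugar = (target − residual)·4.0·V
residual = 14.695·(0.01821 + 0.09011·e^(−0.04·20.0)) = 0.8626
sugar = (2.9 − 0.8626)·4.0·21.2

172.7730 g


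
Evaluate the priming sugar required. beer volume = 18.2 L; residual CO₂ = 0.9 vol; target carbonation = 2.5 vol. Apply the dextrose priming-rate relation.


sugar = (target − residual)·4.0·V
sugar = (2.5 − 0.9)·4.0·18.2

116.4800 g


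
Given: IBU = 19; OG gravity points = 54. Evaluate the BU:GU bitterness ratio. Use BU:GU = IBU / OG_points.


BU:GU = 19 / 54

0.3519


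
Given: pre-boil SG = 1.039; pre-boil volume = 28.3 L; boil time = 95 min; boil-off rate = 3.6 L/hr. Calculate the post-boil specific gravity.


V_post = V_pre − rate·(t/60);  SG_post = 1 + (SG_pre−1)·V_pre/V_post
V_post = 28.3 − 3.6·(95/60) = 22.6000
SG_post = 1 + (1.039 − 1)·28.3/22.6000

1.0488


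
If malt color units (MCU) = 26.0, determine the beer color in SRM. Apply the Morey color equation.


SRM = 1.4922 · MCU^0.6859
SRM = 1.4922 · 26.0^0.6859

13.9430 SRM


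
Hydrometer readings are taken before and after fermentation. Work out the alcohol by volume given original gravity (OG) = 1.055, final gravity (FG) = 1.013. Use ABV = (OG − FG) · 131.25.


ABV = (1.055 − 1.013) · 131.25

5.5125 % ABV


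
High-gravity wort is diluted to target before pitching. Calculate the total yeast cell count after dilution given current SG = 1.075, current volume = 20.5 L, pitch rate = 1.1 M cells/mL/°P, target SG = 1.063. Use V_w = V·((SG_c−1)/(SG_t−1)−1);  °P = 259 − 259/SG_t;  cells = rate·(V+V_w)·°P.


V_w = 20.5·((1.075−1)/(1.063−1)−1) = 3.9048
V_final = 20.5 + 3.9048 = 24.4048
°P = 259 − 259/1.063 = 15.3500
cells = 1.1·24.4048·15.3500

412.0731 billion cells


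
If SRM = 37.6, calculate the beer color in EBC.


EBC = SRM · 1.97
EBC = 37.6 · 1.97

74.0720 EBC


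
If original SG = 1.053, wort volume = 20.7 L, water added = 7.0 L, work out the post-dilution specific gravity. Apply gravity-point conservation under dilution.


SG_new = 1 + (SG_old − 1)·V_old/(V_old + V_water)
pts = (1.053 − 1)·1000·20.7/(20.7 + 7.0) = 39.6065
SG_new = 1 + 39.6065/1000

1.0396


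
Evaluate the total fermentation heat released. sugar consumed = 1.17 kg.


Q = m_sugar · 590 kJ/kg
Q = 1.17 · 590

690.3000 kJ


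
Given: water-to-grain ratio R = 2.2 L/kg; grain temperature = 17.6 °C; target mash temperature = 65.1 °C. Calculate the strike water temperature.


T_strike = (0.41/R)·(T_mash − T_grain) + T_mash
T_strike = (0.41/2.2)·(65.1 − 17.6) + 65.1

73.9523 °C


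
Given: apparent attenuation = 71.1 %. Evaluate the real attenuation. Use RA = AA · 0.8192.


RA = 71.1 · 0.8192

58.2451 %


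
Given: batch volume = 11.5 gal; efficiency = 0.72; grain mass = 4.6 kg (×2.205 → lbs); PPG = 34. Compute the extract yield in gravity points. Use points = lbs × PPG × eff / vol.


lbs = 4.6 × 2.205 = 10.1430
points = 10.1430 × 34 × 0.72 / 11.5

21.5914 points


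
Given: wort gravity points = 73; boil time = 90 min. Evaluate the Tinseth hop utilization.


U = 1.65·0.000125^(GP/1000) · (1 − e^(−0.04·t))/4.15
bigness = 1.65·0.000125^(73/1000) = 0.8562
boil_factor = (1 − e^(−0.04·90))/4.15 = 0.2344
U = 0.8562 · 0.2344

0.2007


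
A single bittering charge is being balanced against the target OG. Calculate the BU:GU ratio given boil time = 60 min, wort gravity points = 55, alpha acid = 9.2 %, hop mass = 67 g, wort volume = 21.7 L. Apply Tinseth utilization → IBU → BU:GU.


U = 1.65·0.000125^(GP/1000)·(1−e^(−0.04t))/4.15;  IBU = (α/100)·m·U·1000/V;  BU:GU = IBU/GP
U = 1.65·0.000125^(55/1000)·(1−e^(−0.04·60))/4.15 = 0.2205
IBU = (9.2/100)·67·0.2205·1000/21.7 = 62.6423
BU:GU = 62.6423/55

1.1390


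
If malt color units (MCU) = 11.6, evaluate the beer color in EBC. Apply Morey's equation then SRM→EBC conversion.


SRM = 1.4922·MCU^0.6859;  EBC = SRM·1.97
SRM = 1.4922·11.6^0.6859 = 8.0157
EBC = 8.0157·1.97

15.7908 EBC


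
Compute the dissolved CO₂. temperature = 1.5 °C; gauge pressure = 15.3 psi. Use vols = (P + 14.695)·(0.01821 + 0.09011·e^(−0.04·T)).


vols = (15.3 + 14.695)·(0.01821 + 0.09011·e^(−0.04·1.5))

3.0917 volumes


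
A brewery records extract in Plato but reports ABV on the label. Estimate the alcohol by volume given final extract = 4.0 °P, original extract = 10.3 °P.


SG = 259/(259 − P);  ABV = (OG − FG)·131.25
OG = 259/(259 − 10.3) = 1.0414
FG = 259/(259 − 4.0) = 1.0157
ABV = (1.0414 − 1.0157)·131.25

3.3769 % ABV


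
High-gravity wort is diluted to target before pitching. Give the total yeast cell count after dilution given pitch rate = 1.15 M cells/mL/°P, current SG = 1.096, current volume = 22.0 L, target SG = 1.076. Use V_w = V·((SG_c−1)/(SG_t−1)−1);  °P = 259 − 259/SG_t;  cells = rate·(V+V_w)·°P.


V_w = 22.0·((1.096−1)/(1.076−1)−1) = 5.7895
V_final = 22.0 + 5.7895 = 27.7895
°P = 259 − 259/1.076 = 18.2937
cells = 1.15·27.7895·18.2937

584.6275 billion cells


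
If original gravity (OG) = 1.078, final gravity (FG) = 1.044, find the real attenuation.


AA = (OG−FG)/(OG−1)·100;  RA = AA·0.8192
AA = (1.078 − 1.044)/(1.078 − 1)·100 = 43.5897
RA = 43.5897·0.8192

35.7087 %


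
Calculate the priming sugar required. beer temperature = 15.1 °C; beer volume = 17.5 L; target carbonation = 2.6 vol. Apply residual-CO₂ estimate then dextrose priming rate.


residual = 14.695·(0.01821 + 0.09011·e^(−0.04·T));  sugar = (target − residual)·4.0·V
residual = 14.695·(0.01821 + 0.09011·e^(−0.04·15.1)) = 0.9914
sugar = (2.6 − 0.9914)·4.0·17.5

112.6011 g


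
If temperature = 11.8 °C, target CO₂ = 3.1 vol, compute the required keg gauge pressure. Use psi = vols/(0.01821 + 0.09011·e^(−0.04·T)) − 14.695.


psi = 3.1/(0.01821 + 0.09011·e^(−0.04·11.8)) − 14.695

26.9625 psi


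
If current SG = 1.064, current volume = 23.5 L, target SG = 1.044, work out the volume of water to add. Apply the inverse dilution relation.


V_water = V·((SG_curr − 1)/(SG_target − 1) − 1)
V_water = 23.5·((1.064 − 1)/(1.044 − 1) − 1)

10.6818 L


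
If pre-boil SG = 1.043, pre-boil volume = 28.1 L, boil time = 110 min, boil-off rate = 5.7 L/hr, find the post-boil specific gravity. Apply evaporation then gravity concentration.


V_post = V_pre − rate·(t/60);  SG_post = 1 + (SG_pre−1)·V_pre/V_post
V_post = 28.1 − 5.7·(110/60) = 17.6500
SG_post = 1 + (1.043 − 1)·28.1/17.6500

1.0685


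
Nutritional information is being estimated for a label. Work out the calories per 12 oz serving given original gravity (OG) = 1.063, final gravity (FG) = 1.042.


ABW = (OG−FG)·131.25·0.79/FG;  °P = 259 − 259/SG (for OG→OE and FG→AE);  RE = 0.1808·OE + 0.8192·AE;  Cal = (6.9·ABW + 4·(RE−0.1))·FG·3.55
ABW = (1.063 − 1.042)·131.25·0.79/1.042 = 2.0897
OE = 259 − 259/1.063 = 15.3500 °P
AE = 259 − 259/1.042 = 10.4395 °P
RE = 0.1808·15.3500 + 0.8192·10.4395 = 11.3273 °P
Cal = (6.9·2.0897 + 4·(11.3273−0.1))·1.042·3.55

219.4606 kcal


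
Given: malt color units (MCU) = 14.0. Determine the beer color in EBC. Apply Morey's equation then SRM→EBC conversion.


SRM = 1.4922·MCU^0.6859;  EBC = SRM·1.97
SRM = 1.4922·14.0^0.6859 = 9.1192
EBC = 9.1192·1.97

17.9648 EBC


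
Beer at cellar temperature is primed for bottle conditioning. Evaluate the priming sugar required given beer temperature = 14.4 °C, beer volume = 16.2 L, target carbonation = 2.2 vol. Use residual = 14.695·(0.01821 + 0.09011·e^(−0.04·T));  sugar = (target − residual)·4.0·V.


residual = 14.695·(0.01821 + 0.09011·e^(−0.04·14.4)) = 1.0120
sugar = (2.2 − 1.0120)·4.0·16.2

76.9846 g


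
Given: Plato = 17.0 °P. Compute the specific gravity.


SG = 259/(259 − P)
SG = 259/(259 − 17.0)

1.0702


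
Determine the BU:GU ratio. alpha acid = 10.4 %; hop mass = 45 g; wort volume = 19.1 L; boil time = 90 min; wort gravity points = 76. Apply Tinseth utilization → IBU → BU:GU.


U = 1.65·0.000125^(GP/1000)·(1−e^(−0.04t))/4.15;  IBU = (α/100)·m·U·1000/V;  BU:GU = IBU/GP
U = 1.65·0.000125^(76/1000)·(1−e^(−0.04·90))/4.15 = 0.1953
IBU = (10.4/100)·45·0.1953·1000/19.1 = 47.8610
BU:GU = 47.8610/76

0.6298


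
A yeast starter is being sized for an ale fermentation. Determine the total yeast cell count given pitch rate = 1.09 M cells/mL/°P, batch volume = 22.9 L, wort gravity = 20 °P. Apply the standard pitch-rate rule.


cells (billions) = rate · V_L · °P
cells = 1.09 · 22.9 · 20

499.2200 billion cells


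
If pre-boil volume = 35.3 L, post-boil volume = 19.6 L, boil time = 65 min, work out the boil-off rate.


rate = (V_pre − V_post) / (t_min/60)
rate = (35.3 − 19.6) / (65/60)

14.4923 L/hr


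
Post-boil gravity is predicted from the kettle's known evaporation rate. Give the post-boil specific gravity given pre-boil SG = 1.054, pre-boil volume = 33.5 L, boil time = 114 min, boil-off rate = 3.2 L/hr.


V_post = V_pre − rate·(t/60);  SG_post = 1 + (SG_pre−1)·V_pre/V_post
V_post = 33.5 − 3.2·(114/60) = 27.4200
SG_post = 1 + (1.054 − 1)·33.5/27.4200

1.0660


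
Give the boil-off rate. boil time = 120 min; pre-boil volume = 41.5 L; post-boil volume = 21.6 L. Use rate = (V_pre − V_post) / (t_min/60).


rate = (41.5 − 21.6) / (120/60)

9.9500 L/hr


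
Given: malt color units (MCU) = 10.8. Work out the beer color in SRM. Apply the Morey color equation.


SRM = 1.4922 · MCU^0.6859
SRM = 1.4922 · 10.8^0.6859

7.6322 SRM


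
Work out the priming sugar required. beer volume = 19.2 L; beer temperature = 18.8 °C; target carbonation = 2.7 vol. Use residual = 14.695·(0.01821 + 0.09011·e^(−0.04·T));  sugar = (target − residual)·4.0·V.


residual = 14.695·(0.01821 + 0.09011·e^(−0.04·18.8)) = 0.8918
sugar = (2.7 − 0.8918)·4.0·19.2

138.8668 g


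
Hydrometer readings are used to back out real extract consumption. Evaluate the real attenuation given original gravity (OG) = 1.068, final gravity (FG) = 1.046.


AA = (OG−FG)/(OG−1)·100;  RA = AA·0.8192
AA = (1.068 − 1.046)/(1.068 − 1)·100 = 32.3529
RA = 32.3529·0.8192

26.5035 %


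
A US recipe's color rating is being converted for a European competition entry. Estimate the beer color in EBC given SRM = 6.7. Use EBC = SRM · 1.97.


EBC = 6.7 · 1.97

13.1990 EBC


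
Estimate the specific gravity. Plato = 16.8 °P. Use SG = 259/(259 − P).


SG = 259/(259 − 16.8)

1.0694


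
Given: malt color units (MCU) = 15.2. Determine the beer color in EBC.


SRM = 1.4922·MCU^0.6859;  EBC = SRM·1.97
SRM = 1.4922·15.2^0.6859 = 9.6484
EBC = 9.6484·1.97

19.0073 EBC


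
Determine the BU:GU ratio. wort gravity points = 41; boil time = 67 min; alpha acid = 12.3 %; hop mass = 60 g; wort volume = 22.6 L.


U = 1.65·0.000125^(GP/1000)·(1−e^(−0.04t))/4.15;  IBU = (α/100)·m·U·1000/V;  BU:GU = IBU/GP
U = 1.65·0.000125^(41/1000)·(1−e^(−0.04·67))/4.15 = 0.2562
IBU = (12.3/100)·60·0.2562·1000/22.6 = 83.6586
BU:GU = 83.6586/41

2.0405


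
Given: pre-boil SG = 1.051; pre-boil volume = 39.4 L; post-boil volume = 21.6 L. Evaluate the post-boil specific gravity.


SG_post = 1 + (SG_pre − 1)·V_pre/V_post
pts_pre = (1.051 − 1)·1000 = 51.0000
pts_post = 51.0000·39.4/21.6 = 93.0278
SG_post = 1 + 93.0278/1000

1.0930


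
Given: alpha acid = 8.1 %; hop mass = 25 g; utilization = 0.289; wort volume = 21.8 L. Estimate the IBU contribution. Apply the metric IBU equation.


IBU = (α/100)·mass·U·1000 / V
IBU = (8.1/100)·25·0.289·1000 / 21.8

26.8452 IBU


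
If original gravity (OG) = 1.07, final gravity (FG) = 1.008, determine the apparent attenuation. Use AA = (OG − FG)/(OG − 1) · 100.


AA = (1.07 − 1.008)/(1.07 − 1) · 100

88.5714 %


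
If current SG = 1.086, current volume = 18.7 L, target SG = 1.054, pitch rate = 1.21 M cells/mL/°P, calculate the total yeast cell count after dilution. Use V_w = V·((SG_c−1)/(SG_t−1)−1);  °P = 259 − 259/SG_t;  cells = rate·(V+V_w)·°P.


V_w = 18.7·((1.086−1)/(1.054−1)−1) = 11.0815
V_final = 18.7 + 11.0815 = 29.7815
°P = 259 − 259/1.054 = 13.2694
cells = 1.21·29.7815·13.2694

478.1725 billion cells


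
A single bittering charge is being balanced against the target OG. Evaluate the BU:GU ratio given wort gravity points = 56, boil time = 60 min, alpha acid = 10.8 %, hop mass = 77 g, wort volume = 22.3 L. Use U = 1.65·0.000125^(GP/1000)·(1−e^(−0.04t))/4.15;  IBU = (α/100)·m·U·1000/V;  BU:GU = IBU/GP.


U = 1.65·0.000125^(56/1000)·(1−e^(−0.04·60))/4.15 = 0.2186
IBU = (10.8/100)·77·0.2186·1000/22.3 = 81.5025
BU:GU = 81.5025/56

1.4554


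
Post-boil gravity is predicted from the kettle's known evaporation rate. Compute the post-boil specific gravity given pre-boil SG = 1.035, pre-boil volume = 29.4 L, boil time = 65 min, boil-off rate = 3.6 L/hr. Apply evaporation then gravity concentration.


V_post = V_pre − rate·(t/60);  SG_post = 1 + (SG_pre−1)·V_pre/V_post
V_post = 29.4 − 3.6·(65/60) = 25.5000
SG_post = 1 + (1.035 − 1)·29.4/25.5000

1.0404


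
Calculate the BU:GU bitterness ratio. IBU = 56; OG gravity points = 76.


BU:GU = IBU / OG_points
BU:GU = 56 / 76

0.7368


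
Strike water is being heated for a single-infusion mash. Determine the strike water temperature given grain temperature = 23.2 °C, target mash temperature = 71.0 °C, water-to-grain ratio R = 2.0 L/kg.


T_strike = (0.41/R)·(T_mash − T_grain) + T_mash
T_strike = (0.41/2.0)·(71.0 − 23.2) + 71.0

80.7990 °C


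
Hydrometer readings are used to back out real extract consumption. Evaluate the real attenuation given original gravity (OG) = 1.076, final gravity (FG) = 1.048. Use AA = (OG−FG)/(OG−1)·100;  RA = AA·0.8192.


AA = (1.076 − 1.048)/(1.076 − 1)·100 = 36.8421
RA = 36.8421·0.8192

30.1811 %


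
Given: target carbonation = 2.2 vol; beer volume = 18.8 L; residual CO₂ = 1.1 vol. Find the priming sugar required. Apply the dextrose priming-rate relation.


sugar = (target − residual)·4.0·V
sugar = (2.2 − 1.1)·4.0·18.8

82.7200 g


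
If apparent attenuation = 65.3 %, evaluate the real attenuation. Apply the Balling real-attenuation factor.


RA = AA · 0.8192
RA = 65.3 · 0.8192

53.4938 %


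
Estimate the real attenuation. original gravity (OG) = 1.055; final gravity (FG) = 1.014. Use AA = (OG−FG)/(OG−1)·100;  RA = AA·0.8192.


AA = (1.055 − 1.014)/(1.055 − 1)·100 = 74.5455
RA = 74.5455·0.8192

61.0676 %


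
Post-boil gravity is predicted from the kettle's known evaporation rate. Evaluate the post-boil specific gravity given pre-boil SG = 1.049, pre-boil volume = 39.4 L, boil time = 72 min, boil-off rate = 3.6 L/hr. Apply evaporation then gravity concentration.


V_post = V_pre − rate·(t/60);  SG_post = 1 + (SG_pre−1)·V_pre/V_post
V_post = 39.4 − 3.6·(72/60) = 35.0800
SG_post = 1 + (1.049 − 1)·39.4/35.0800

1.0550


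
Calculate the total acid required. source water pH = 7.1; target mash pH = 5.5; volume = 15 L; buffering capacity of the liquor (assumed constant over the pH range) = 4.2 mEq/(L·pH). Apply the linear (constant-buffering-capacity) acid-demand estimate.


acid = buffering capacity · (pH_source − pH_target) · V
acid = 4.2 · (7.1 − 5.5) · 15

100.8000 mEq


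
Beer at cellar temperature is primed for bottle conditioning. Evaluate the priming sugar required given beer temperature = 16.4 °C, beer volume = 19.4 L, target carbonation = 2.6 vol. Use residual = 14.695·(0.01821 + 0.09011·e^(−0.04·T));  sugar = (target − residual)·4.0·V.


residual = 14.695·(0.01821 + 0.09011·e^(−0.04·16.4)) = 0.9547
sugar = (2.6 − 0.9547)·4.0·19.4

127.6725 g


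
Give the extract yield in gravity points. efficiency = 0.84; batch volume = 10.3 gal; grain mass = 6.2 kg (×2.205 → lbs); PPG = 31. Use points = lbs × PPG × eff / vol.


lbs = 6.2 × 2.205 = 13.6710
points = 13.6710 × 31 × 0.84 / 10.3

34.5624 points


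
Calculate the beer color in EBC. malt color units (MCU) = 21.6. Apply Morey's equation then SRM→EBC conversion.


SRM = 1.4922·MCU^0.6859;  EBC = SRM·1.97
SRM = 1.4922·21.6^0.6859 = 12.2780
EBC = 12.2780·1.97

24.1877 EBC


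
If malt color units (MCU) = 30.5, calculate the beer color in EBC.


SRM = 1.4922·MCU^0.6859;  EBC = SRM·1.97
SRM = 1.4922·30.5^0.6859 = 15.5564
EBC = 15.5564·1.97

30.6461 EBC


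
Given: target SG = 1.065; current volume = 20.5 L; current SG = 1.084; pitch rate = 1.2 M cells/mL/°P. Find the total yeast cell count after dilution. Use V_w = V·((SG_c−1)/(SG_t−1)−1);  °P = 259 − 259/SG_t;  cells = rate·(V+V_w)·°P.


V_w = 20.5·((1.084−1)/(1.065−1)−1) = 5.9923
V_final = 20.5 + 5.9923 = 26.4923
°P = 259 − 259/1.065 = 15.8075
cells = 1.2·26.4923·15.8075

502.5330 billion cells


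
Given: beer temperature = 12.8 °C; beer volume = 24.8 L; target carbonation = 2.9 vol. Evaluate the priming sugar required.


residual = 14.695·(0.01821 + 0.09011·e^(−0.04·T));  sugar = (target − residual)·4.0·V
residual = 14.695·(0.01821 + 0.09011·e^(−0.04·12.8)) = 1.0612
sugar = (2.9 − 1.0612)·4.0·24.8

182.4126 g


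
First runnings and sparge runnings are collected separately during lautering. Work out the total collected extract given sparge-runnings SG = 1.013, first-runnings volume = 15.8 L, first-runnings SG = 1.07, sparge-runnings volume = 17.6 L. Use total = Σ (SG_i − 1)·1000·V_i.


first = (1.07 − 1)·1000·15.8 = 1106.0000
sparge = (1.013 − 1)·1000·17.6 = 228.8000
total = 1106.0000 + 228.8000

1334.8000 gravity·L


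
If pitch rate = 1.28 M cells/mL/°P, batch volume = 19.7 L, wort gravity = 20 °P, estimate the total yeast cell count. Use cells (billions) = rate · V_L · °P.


cells = 1.28 · 19.7 · 20

504.3200 billion cells


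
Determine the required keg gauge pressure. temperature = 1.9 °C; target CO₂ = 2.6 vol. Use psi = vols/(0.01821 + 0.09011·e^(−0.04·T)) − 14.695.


psi = 2.6/(0.01821 + 0.09011·e^(−0.04·1.9)) − 14.695

10.8640 psi


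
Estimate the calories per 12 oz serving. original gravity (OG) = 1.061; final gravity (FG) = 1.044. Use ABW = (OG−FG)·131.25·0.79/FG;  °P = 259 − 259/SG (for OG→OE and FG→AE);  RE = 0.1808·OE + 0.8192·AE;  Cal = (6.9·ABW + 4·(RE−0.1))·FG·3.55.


ABW = (1.061 − 1.044)·131.25·0.79/1.044 = 1.6884
OE = 259 − 259/1.061 = 14.8907 °P
AE = 259 − 259/1.044 = 10.9157 °P
RE = 0.1808·14.8907 + 0.8192·10.9157 = 11.6344 °P
Cal = (6.9·1.6884 + 4·(11.6344−0.1))·1.044·3.55

214.1719 kcal


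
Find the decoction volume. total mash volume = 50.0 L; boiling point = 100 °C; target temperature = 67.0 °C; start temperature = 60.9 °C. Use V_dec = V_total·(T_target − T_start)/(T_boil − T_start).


V_dec = 50.0·(67.0 − 60.9)/(100 − 60.9)

7.8005 L


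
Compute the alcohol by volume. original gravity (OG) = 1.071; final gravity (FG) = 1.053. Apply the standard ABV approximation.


ABV = (OG − FG) · 131.25
ABV = (1.071 − 1.053) · 131.25

2.3625 % ABV


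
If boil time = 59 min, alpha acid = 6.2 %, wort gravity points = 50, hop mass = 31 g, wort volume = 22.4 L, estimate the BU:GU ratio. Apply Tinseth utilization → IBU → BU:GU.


U = 1.65·0.000125^(GP/1000)·(1−e^(−0.04t))/4.15;  IBU = (α/100)·m·U·1000/V;  BU:GU = IBU/GP
U = 1.65·0.000125^(50/1000)·(1−e^(−0.04·59))/4.15 = 0.2297
IBU = (6.2/100)·31·0.2297·1000/22.4 = 19.7112
BU:GU = 19.7112/50

0.3942


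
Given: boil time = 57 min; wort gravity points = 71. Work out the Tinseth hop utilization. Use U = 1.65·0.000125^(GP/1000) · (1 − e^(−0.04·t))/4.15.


bigness = 1.65·0.000125^(71/1000) = 0.8717
boil_factor = (1 − e^(−0.04·57))/4.15 = 0.2163
U = 0.8717 · 0.2163

0.1886


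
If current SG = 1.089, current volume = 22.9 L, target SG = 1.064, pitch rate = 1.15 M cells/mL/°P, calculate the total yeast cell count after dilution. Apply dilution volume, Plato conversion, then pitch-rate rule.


V_w = V·((SG_c−1)/(SG_t−1)−1);  °P = 259 − 259/SG_t;  cells = rate·(V+V_w)·°P
V_w = 22.9·((1.089−1)/(1.064−1)−1) = 8.9453
V_final = 22.9 + 8.9453 = 31.8453
°P = 259 − 259/1.064 = 15.5789
cells = 1.15·31.8453·15.5789

570.5339 billion cells


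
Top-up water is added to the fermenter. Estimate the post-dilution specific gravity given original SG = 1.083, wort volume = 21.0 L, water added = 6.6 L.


SG_new = 1 + (SG_old − 1)·V_old/(V_old + V_water)
pts = (1.083 − 1)·1000·21.0/(21.0 + 6.6) = 63.1522
SG_new = 1 + 63.1522/1000

1.0632


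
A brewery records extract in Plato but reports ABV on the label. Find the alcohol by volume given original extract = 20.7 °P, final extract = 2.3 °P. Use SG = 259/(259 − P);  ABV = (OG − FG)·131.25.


OG = 259/(259 − 20.7) = 1.0869
FG = 259/(259 − 2.3) = 1.0090
ABV = (1.0869 − 1.0090)·131.25

10.2251 % ABV


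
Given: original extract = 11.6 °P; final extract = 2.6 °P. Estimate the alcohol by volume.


SG = 259/(259 − P);  ABV = (OG − FG)·131.25
OG = 259/(259 − 11.6) = 1.0469
FG = 259/(259 − 2.6) = 1.0101
ABV = (1.0469 − 1.0101)·131.25

4.8231 % ABV
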